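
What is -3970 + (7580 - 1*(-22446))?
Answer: 26056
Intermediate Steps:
-3970 + (7580 - 1*(-22446)) = -3970 + (7580 + 22446) = -3970 + 30026 = 26056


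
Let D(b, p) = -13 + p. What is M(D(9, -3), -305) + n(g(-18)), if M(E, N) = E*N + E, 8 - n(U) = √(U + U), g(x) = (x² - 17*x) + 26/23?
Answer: 4872 - 2*√166934/23 ≈ 4836.5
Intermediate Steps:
g(x) = 26/23 + x² - 17*x (g(x) = (x² - 17*x) + 26*(1/23) = (x² - 17*x) + 26/23 = 26/23 + x² - 17*x)
n(U) = 8 - √2*√U (n(U) = 8 - √(U + U) = 8 - √(2*U) = 8 - √2*√U)
M(E, N) = E + E*N
M(D(9, -3), -305) + n(g(-18)) = (-13 - 3)*(1 - 305) + (8 - √2*√(26/23 + (-18)² - 17*(-18))) = -16*(-304) + (8 - √2*√(26/23 + 324 + 306)) = 4864 + (8 - √2*√(14516/23)) = 4864 + (8 - √2*2*√83467/23) = 4864 + (8 - 2*√166934/23) = 4872 - 2*√166934/23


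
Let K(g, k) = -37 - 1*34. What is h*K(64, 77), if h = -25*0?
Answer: 0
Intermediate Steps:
K(g, k) = -71 (K(g, k) = -37 - 34 = -71)
h = 0
h*K(64, 77) = 0*(-71) = 0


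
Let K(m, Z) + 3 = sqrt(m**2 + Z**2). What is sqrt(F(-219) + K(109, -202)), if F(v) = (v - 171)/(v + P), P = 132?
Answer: sqrt(1247 + 841*sqrt(52685))/29 ≈ 15.199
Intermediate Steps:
F(v) = (-171 + v)/(132 + v) (F(v) = (v - 171)/(v + 132) = (-171 + v)/(132 + v))
K(m, Z) = -3 + sqrt(Z**2 + m**2) (K(m, Z) = -3 + sqrt(m**2 + Z**2) = -3 + sqrt(Z**2 + m**2))
sqrt(F(-219) + K(109, -202)) = sqrt((-171 - 219)/(132 - 219) + (-3 + sqrt((-202)**2 + 109**2))) = sqrt(-390/(-87) + (-3 + sqrt(40804 + 11881))) = sqrt(-1/87*(-390) + (-3 + sqrt(52685))) = sqrt(130/29 + (-3 + sqrt(52685))) = sqrt(43/29 + sqrt(52685))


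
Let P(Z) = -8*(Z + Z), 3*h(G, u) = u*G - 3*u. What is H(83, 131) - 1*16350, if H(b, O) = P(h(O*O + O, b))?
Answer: -7669614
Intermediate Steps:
h(G, u) = -u + G*u/3 (h(G, u) = (u*G - 3*u)/3 = (G*u - 3*u)/3 = (-3*u + G*u)/3 = -u + G*u/3)
P(Z) = -16*Z
H(b, O) = -16*b*(-3 + O + O²)/3 (H(b, O) = -16*b*(-3 + (O*O + O))/3 = -16*b*(-3 + (O² + O))/3 = -16*b*(-3 + (O + O²))/3 = -16*b*(-3 + O + O²)/3)
H(83, 131) - 1*16350 = (16/3)*83*(3 - 1*131 - 1*131²) - 1*16350 = (16/3)*83*(3 - 131 - 1*17161) - 16350 = (16/3)*83*(3 - 131 - 17161) - 16350 = (16/3)*83*(-17289) - 16350 = -7653264 - 16350 = -7669614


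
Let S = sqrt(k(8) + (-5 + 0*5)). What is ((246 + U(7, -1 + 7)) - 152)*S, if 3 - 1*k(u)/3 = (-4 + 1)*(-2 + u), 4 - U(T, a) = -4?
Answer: 102*sqrt(58) ≈ 776.81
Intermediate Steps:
U(T, a) = 8 (U(T, a) = 4 - 1*(-4) = 4 + 4 = 8)
k(u) = -9 + 9*u (k(u) = 9 - 3*(-4 + 1)*(-2 + u) = 9 - (-9)*(-2 + u) = 9 - 3*(6 - 3*u) = 9 + (-18 + 9*u) = -9 + 9*u)
S = sqrt(58) (S = sqrt((-9 + 9*8) + (-5 + 0*5)) = sqrt((-9 + 72) + (-5 + 0)) = sqrt(63 - 5) = sqrt(58) ≈ 7.6158)
((246 + U(7, -1 + 7)) - 152)*S = ((246 + 8) - 152)*sqrt(58) = (254 - 152)*sqrt(58) = 102*sqrt(58)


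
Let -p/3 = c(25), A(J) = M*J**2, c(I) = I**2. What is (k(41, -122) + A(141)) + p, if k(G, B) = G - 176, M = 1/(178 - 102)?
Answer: -132879/76 ≈ -1748.4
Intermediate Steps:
M = 1/76 ≈ 0.013158
A(J) = J**2/76
p = -1875 (p = -3*25**2 = -3*625 = -1875)
k(G, B) = -176 + G
(k(41, -122) + A(141)) + p = ((-176 + 41) + (1/76)*141**2) - 1875 = (-135 + (1/76)*19881) - 1875 = (-135 + 19881/76) - 1875 = 9621/76 - 1875 = -132879/76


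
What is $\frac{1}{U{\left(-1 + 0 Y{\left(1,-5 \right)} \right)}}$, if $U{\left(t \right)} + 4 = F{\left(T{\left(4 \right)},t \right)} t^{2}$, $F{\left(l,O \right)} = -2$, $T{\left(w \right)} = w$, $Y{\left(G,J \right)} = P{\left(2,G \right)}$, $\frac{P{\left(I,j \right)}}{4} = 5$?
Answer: $- \frac{1}{6} \approx -0.16667$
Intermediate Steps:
$P{\left(I,j \right)} = 20$ ($P{\left(I,j \right)} = 4 \cdot 5 = 20$)
$Y{\left(G,J \right)} = 20$
$U{\left(t \right)} = -4 - 2 t^{2}$
$\frac{1}{U{\left(-1 + 0 Y{\left(1,-5 \right)} \right)}} = \frac{1}{-4 - 2 \left(-1 + 0 \cdot 20\right)^{2}} = \frac{1}{-4 - 2 \left(-1 + 0\right)^{2}} = \frac{1}{-4 - 2 \left(-1\right)^{2}} = \frac{1}{-4 - 2} = \frac{1}{-6} = - \frac{1}{6}$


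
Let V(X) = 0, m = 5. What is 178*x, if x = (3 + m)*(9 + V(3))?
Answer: 12816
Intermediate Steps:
x = 72 (x = (3 + 5)*(9 + 0) = 8*9 = 72)
178*x = 178*72 = 12816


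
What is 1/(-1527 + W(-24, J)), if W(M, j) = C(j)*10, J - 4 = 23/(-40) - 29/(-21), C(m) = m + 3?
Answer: -84/121711 ≈ -0.00069016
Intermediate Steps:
C(m) = 3 + m
J = 4037/840 (J = 4 + (23/(-40) - 29/(-21)) = 4 + (23*(-1/40) - 29*(-1/21)) = 4 + (-23/40 + 29/21) = 4 + 677/840 = 4037/840 ≈ 4.8060)
W(M, j) = 30 + 10*j (W(M, j) = (3 + j)*10 = 30 + 10*j)
1/(-1527 + W(-24, J)) = 1/(-1527 + (30 + 10*(4037/840))) = 1/(-1527 + (30 + 4037/84)) = 1/(-1527 + 6557/84) = 1/(-121711/84) = -84/121711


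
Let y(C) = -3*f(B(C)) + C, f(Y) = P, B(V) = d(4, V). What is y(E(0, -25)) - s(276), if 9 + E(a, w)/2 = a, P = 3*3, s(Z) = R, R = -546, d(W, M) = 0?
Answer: 501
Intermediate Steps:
B(V) = 0
s(Z) = -546
P = 9
f(Y) = 9
E(a, w) = -18 + 2*a
y(C) = -27 + C (y(C) = -3*9 + C = -27 + C)
y(E(0, -25)) - s(276) = (-27 + (-18 + 2*0)) - 1*(-546) = (-27 + (-18 + 0)) + 546 = (-27 - 18) + 546 = -45 + 546 = 501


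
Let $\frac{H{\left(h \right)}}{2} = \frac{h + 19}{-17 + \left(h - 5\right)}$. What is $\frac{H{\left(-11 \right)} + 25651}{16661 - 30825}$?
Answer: $- \frac{846467}{467412} \approx -1.811$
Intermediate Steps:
$H{\left(h \right)} = \frac{2 \left(19 + h\right)}{-22 + h}$ ($H{\left(h \right)} = 2 \frac{h + 19}{-17 + \left(h - 5\right)} = 2 \frac{19 + h}{-17 + \left(-5 + h\right)} = 2 \frac{19 + h}{-22 + h} = \frac{2 \left(19 + h\right)}{-22 + h}$)
$\frac{H{\left(-11 \right)} + 25651}{16661 - 30825} = \frac{\frac{2 \left(19 - 11\right)}{-22 - 11} + 25651}{16661 - 30825} = \frac{2 \frac{1}{-33} \cdot 8 + 25651}{-14164} = \left(2 \left(- \frac{1}{33}\right) 8 + 25651\right) \left(- \frac{1}{14164}\right) = \left(- \frac{16}{33} + 25651\right) \left(- \frac{1}{14164}\right) = \frac{846467}{33} \left(- \frac{1}{14164}\right) = - \frac{846467}{467412}$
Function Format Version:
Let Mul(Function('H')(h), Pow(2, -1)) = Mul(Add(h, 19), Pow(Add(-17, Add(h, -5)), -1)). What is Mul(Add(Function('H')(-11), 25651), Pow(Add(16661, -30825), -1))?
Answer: Rational(-846467, 467412) ≈ -1.8110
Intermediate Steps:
Function('H')(h) = Mul(2, Pow(Add(-22, h), -1), Add(19, h)) (Function('H')(h) = Mul(2, Mul(Add(h, 19), Pow(Add(-17, Add(h, -5)), -1))) = Mul(2, Mul(Add(19, h), Pow(Add(-17, Add(-5, h)), -1))) = Mul(2, Mul(Add(19, h), Pow(Add(-22, h), -1))) = Mul(2, Mul(Pow(Add(-22, h), -1), Add(19, h))) = Mul(2, Pow(Add(-22, h), -1), Add(19, h)))
Mul(Add(Function('H')(-11), 25651), Pow(Add(16661, -30825), -1)) = Mul(Add(Mul(2, Pow(Add(-22, -11), -1), Add(19, -11)), 25651), Pow(Add(16661, -30825), -1)) = Mul(Add(Mul(2, Pow(-33, -1), 8), 25651), Pow(-14164, -1)) = Mul(Add(Mul(2, Rational(-1, 33), 8), 25651), Rational(-1, 14164)) = Mul(Add(Rational(-16, 33), 25651), Rational(-1, 14164)) = Mul(Rational(846467, 33), Rational(-1, 14164)) = Rational(-846467, 467412)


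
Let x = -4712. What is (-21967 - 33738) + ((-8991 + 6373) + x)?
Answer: -63035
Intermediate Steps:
(-21967 - 33738) + ((-8991 + 6373) + x) = (-21967 - 33738) + ((-8991 + 6373) - 4712) = -55705 + (-2618 - 4712) = -55705 - 7330 = -63035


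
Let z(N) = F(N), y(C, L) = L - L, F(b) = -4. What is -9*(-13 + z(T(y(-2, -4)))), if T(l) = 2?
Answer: 153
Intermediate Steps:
y(C, L) = 0
z(N) = -4
-9*(-13 + z(T(y(-2, -4)))) = -9*(-13 - 4) = -9*(-17) = 153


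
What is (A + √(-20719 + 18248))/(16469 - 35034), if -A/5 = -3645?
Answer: -3645/3713 - I*√2471/18565 ≈ -0.98169 - 0.0026776*I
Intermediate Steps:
A = 18225 (A = -5*(-3645) = 18225)
(A + √(-20719 + 18248))/(16469 - 35034) = (18225 + √(-20719 + 18248))/(16469 - 35034) = (18225 + √(-2471))/(-18565) = (18225 + I*√2471)*(-1/18565) = -3645/3713 - I*√2471/18565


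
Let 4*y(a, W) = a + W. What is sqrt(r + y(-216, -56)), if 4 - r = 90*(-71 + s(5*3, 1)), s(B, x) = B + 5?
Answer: sqrt(4526) ≈ 67.276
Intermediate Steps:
s(B, x) = 5 + B
r = 4594 (r = 4 - 90*(-71 + (5 + 5*3)) = 4 - 90*(-71 + (5 + 15)) = 4 - 90*(-71 + 20) = 4 - 90*(-51) = 4 - 1*(-4590) = 4 + 4590 = 4594)
y(a, W) = W/4 + a/4 (y(a, W) = (a + W)/4 = (W + a)/4 = W/4 + a/4)
sqrt(r + y(-216, -56)) = sqrt(4594 + ((1/4)*(-56) + (1/4)*(-216))) = sqrt(4594 + (-14 - 54)) = sqrt(4594 - 68) = sqrt(4526)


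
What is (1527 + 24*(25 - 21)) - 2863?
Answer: -1240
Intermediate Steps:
(1527 + 24*(25 - 21)) - 2863 = (1527 + 24*4) - 2863 = (1527 + 96) - 2863 = 1623 - 2863 = -1240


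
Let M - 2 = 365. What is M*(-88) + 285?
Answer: -32011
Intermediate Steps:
M = 367 (M = 2 + 365 = 367)
M*(-88) + 285 = 367*(-88) + 285 = -32296 + 285 = -32011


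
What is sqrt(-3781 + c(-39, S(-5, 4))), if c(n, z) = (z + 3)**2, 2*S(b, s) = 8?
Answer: 2*I*sqrt(933) ≈ 61.09*I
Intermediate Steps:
S(b, s) = 4 (S(b, s) = (1/2)*8 = 4)
c(n, z) = (3 + z)**2
sqrt(-3781 + c(-39, S(-5, 4))) = sqrt(-3781 + (3 + 4)**2) = sqrt(-3781 + 7**2) = sqrt(-3781 + 49) = sqrt(-3732) = 2*I*sqrt(933)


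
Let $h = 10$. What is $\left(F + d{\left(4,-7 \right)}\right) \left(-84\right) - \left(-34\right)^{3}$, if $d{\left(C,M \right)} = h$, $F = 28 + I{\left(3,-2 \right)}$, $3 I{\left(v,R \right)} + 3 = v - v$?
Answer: $36196$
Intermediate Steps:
$I{\left(v,R \right)} = -1$ ($I{\left(v,R \right)} = -1 + \frac{v - v}{3} = -1 + \frac{1}{3} \cdot 0 = -1 + 0 = -1$)
$F = 27$ ($F = 28 - 1 = 27$)
$d{\left(C,M \right)} = 10$
$\left(F + d{\left(4,-7 \right)}\right) \left(-84\right) - \left(-34\right)^{3} = \left(27 + 10\right) \left(-84\right) - \left(-34\right)^{3} = 37 \left(-84\right) - -39304 = -3108 + 39304 = 36196$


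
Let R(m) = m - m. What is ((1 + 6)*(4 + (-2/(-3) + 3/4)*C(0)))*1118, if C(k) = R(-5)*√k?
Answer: 31304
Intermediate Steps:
R(m) = 0
C(k) = 0 (C(k) = 0*√k = 0)
((1 + 6)*(4 + (-2/(-3) + 3/4)*C(0)))*1118 = ((1 + 6)*(4 + (-2/(-3) + 3/4)*0))*1118 = (7*(4 + (-2*(-⅓) + 3*(¼))*0))*1118 = (7*(4 + (⅔ + ¾)*0))*1118 = (7*(4 + (17/12)*0))*1118 = (7*(4 + 0))*1118 = (7*4)*1118 = 28*1118 = 31304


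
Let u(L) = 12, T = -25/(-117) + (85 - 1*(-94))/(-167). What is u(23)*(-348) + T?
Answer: -81611632/19539 ≈ -4176.9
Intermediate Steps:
T = -16768/19539 (T = -25*(-1/117) + (85 + 94)*(-1/167) = 25/117 + 179*(-1/167) = 25/117 - 179/167 = -16768/19539 ≈ -0.85818)
u(23)*(-348) + T = 12*(-348) - 16768/19539 = -4176 - 16768/19539 = -81611632/19539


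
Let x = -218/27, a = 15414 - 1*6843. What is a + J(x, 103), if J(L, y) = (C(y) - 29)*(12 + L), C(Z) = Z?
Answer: 239261/27 ≈ 8861.5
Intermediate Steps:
a = 8571 (a = 15414 - 6843 = 8571)
x = -218/27 (x = -218*1/27 = -218/27 ≈ -8.0741)
J(L, y) = (-29 + y)*(12 + L) (J(L, y) = (y - 29)*(12 + L) = (-29 + y)*(12 + L))
a + J(x, 103) = 8571 + (-348 - 29*(-218/27) + 12*103 - 218/27*103) = 8571 + (-348 + 6322/27 + 1236 - 22454/27) = 8571 + 7844/27 = 239261/27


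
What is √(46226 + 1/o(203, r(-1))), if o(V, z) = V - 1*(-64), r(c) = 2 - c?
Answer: √3295405581/267 ≈ 215.00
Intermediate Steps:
o(V, z) = 64 + V (o(V, z) = V + 64 = 64 + V)
√(46226 + 1/o(203, r(-1))) = √(46226 + 1/(64 + 203)) = √(46226 + 1/267) = √(12342343/267) = √3295405581/267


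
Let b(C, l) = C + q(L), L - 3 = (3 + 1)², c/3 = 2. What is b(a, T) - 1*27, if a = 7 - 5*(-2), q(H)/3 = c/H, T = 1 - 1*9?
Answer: -172/19 ≈ -9.0526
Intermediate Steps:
c = 6 (c = 3*2 = 6)
T = -8 (T = 1 - 9 = -8)
L = 19 (L = 3 + (3 + 1)² = 3 + 4² = 3 + 16 = 19)
q(H) = 18/H (q(H) = 3*(6/H) = 18/H)
a = 17 (a = 7 - 1*(-10) = 7 + 10 = 17)
b(C, l) = 18/19 + C (b(C, l) = C + 18/19 = 18/19 + C)
b(a, T) - 1*27 = (18/19 + 17) - 1*27 = 341/19 - 27 = -172/19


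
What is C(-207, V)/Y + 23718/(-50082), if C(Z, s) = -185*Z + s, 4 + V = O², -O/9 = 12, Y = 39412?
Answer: 261178749/328971964 ≈ 0.79392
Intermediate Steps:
O = -108 (O = -9*12 = -108)
V = 11660 (V = -4 + (-108)² = -4 + 11664 = 11660)
C(Z, s) = s - 185*Z
C(-207, V)/Y + 23718/(-50082) = (11660 - 185*(-207))/39412 + 23718/(-50082) = (11660 + 38295)*(1/39412) + 23718*(-1/50082) = 49955*(1/39412) - 3953/8347 = 49955/39412 - 3953/8347 = 261178749/328971964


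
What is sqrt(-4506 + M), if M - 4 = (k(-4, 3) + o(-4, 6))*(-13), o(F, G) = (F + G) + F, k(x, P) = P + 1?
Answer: 4*I*sqrt(283) ≈ 67.29*I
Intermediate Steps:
k(x, P) = 1 + P
o(F, G) = G + 2*F
M = -22 (M = 4 + ((1 + 3) + (6 + 2*(-4)))*(-13) = 4 + (4 + (6 - 8))*(-13) = 4 + (4 - 2)*(-13) = 4 + 2*(-13) = 4 - 26 = -22)
sqrt(-4506 + M) = sqrt(-4506 - 22) = sqrt(-4528) = 4*I*sqrt(283)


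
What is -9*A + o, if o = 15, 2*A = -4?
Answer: 33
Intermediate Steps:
A = -2 (A = (½)*(-4) = -2)
-9*A + o = -9*(-2) + 15 = 18 + 15 = 33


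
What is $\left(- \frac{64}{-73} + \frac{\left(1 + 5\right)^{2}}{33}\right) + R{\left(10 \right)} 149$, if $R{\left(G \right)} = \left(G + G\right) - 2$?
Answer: $\frac{2155226}{803} \approx 2684.0$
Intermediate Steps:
$R{\left(G \right)} = -2 + 2 G$ ($R{\left(G \right)} = 2 G - 2 = -2 + 2 G$)
$\left(- \frac{64}{-73} + \frac{\left(1 + 5\right)^{2}}{33}\right) + R{\left(10 \right)} 149 = \left(- \frac{64}{-73} + \frac{\left(1 + 5\right)^{2}}{33}\right) + \left(-2 + 2 \cdot 10\right) 149 = \left(\left(-64\right) \left(- \frac{1}{73}\right) + 6^{2} \cdot \frac{1}{33}\right) + \left(-2 + 20\right) 149 = \left(\frac{64}{73} + 36 \cdot \frac{1}{33}\right) + 18 \cdot 149 = \left(\frac{64}{73} + \frac{12}{11}\right) + 2682 = \frac{1580}{803} + 2682 = \frac{2155226}{803}$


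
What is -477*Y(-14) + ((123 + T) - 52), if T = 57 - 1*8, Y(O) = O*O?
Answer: -93372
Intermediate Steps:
Y(O) = O**2
T = 49 (T = 57 - 8 = 49)
-477*Y(-14) + ((123 + T) - 52) = -477*(-14)**2 + ((123 + 49) - 52) = -477*196 + (172 - 52) = -93492 + 120 = -93372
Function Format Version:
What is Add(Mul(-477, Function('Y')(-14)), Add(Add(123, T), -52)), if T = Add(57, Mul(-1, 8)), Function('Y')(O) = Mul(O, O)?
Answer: -93372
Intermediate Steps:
Function('Y')(O) = Pow(O, 2)
T = 49 (T = Add(57, -8) = 49)
Add(Mul(-477, Function('Y')(-14)), Add(Add(123, T), -52)) = Add(Mul(-477, Pow(-14, 2)), Add(Add(123, 49), -52)) = Add(Mul(-477, 196), Add(172, -52)) = Add(-93492, 120) = -93372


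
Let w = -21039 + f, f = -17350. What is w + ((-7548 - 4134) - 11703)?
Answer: -61774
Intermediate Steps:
w = -38389 (w = -21039 - 17350 = -38389)
w + ((-7548 - 4134) - 11703) = -38389 + ((-7548 - 4134) - 11703) = -38389 + (-11682 - 11703) = -38389 - 23385 = -61774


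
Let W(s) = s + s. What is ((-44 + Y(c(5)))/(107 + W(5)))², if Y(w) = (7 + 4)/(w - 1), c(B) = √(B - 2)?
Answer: 121/1053 - 847*√3/27378 ≈ 0.061325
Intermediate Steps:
c(B) = √(-2 + B)
Y(w) = 11/(-1 + w)
W(s) = 2*s
((-44 + Y(c(5)))/(107 + W(5)))² = ((-44 + 11/(-1 + √(-2 + 5)))/(107 + 2*5))² = ((-44 + 11/(-1 + √3))/(107 + 10))² = ((-44 + 11/(-1 + √3))/117)² = ((-44 + 11/(-1 + √3))*(1/117))² = (-44/117 + 11/(117*(-1 + √3)))²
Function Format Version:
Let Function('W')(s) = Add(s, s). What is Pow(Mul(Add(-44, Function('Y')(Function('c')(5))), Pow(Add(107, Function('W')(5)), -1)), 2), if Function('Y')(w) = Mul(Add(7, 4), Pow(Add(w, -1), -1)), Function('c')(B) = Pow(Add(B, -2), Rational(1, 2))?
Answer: Add(Rational(121, 1053), Mul(Rational(-847, 27378), Pow(3, Rational(1, 2)))) ≈ 0.061325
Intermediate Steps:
Function('c')(B) = Pow(Add(-2, B), Rational(1, 2))
Function('Y')(w) = Mul(11, Pow(Add(-1, w), -1))
Function('W')(s) = Mul(2, s)
Pow(Mul(Add(-44, Function('Y')(Function('c')(5))), Pow(Add(107, Function('W')(5)), -1)), 2) = Pow(Mul(Add(-44, Mul(11, Pow(Add(-1, Pow(Add(-2, 5), Rational(1, 2))), -1))), Pow(Add(107, Mul(2, 5)), -1)), 2) = Pow(Mul(Add(-44, Mul(11, Pow(Add(-1, Pow(3, Rational(1, 2))), -1))), Pow(Add(107, 10), -1)), 2) = Pow(Mul(Add(-44, Mul(11, Pow(Add(-1, Pow(3, Rational(1, 2))), -1))), Pow(117, -1)), 2) = Pow(Mul(Add(-44, Mul(11, Pow(Add(-1, Pow(3, Rational(1, 2))), -1))), Rational(1, 117)), 2) = Pow(Add(Rational(-44, 117), Mul(Rational(11, 117), Pow(Add(-1, Pow(3, Rational(1, 2))), -1))), 2)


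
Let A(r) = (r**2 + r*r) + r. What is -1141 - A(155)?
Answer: -49346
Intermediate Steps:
A(r) = r + 2*r**2 (A(r) = (r**2 + r**2) + r = 2*r**2 + r = r + 2*r**2)
-1141 - A(155) = -1141 - 155*(1 + 2*155) = -1141 - 155*(1 + 310) = -1141 - 155*311 = -1141 - 1*48205 = -1141 - 48205 = -49346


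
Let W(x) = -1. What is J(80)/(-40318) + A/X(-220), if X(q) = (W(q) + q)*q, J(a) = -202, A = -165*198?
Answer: -5942581/8910278 ≈ -0.66694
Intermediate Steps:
A = -32670
X(q) = q*(-1 + q) (X(q) = (-1 + q)*q = q*(-1 + q))
J(80)/(-40318) + A/X(-220) = -202/(-40318) - 32670*(-1/(220*(-1 - 220))) = -202*(-1/40318) - 32670/((-220*(-221))) = 101/20159 - 32670/48620 = 101/20159 - 32670*1/48620 = 101/20159 - 297/442 = -5942581/8910278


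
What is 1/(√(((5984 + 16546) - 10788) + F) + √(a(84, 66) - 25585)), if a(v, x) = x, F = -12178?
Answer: -I/(2*√109 + 13*√151) ≈ -0.0055363*I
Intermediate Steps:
1/(√(((5984 + 16546) - 10788) + F) + √(a(84, 66) - 25585)) = 1/(√(((5984 + 16546) - 10788) - 12178) + √(66 - 25585)) = 1/(√((22530 - 10788) - 12178) + √(-25519)) = 1/(√(11742 - 12178) + 13*I*√151) = 1/(√(-436) + 13*I*√151) = 1/(2*I*√109 + 13*I*√151)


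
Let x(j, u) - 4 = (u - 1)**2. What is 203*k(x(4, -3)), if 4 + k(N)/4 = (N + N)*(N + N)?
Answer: 1295952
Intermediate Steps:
x(j, u) = 4 + (-1 + u)**2 (x(j, u) = 4 + (u - 1)**2 = 4 + (-1 + u)**2)
k(N) = -16 + 16*N**2 (k(N) = -16 + 4*((N + N)*(N + N)) = -16 + 4*((2*N)*(2*N)) = -16 + 4*(4*N**2) = -16 + 16*N**2)
203*k(x(4, -3)) = 203*(-16 + 16*(4 + (-1 - 3)**2)**2) = 203*(-16 + 16*(4 + (-4)**2)**2) = 203*(-16 + 16*(4 + 16)**2) = 203*(-16 + 16*20**2) = 203*(-16 + 16*400) = 203*(-16 + 6400) = 203*6384 = 1295952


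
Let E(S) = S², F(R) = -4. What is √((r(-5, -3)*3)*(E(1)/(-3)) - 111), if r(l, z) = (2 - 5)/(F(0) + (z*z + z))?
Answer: I*√438/2 ≈ 10.464*I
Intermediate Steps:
r(l, z) = -3/(-4 + z + z²) (r(l, z) = (2 - 5)/(-4 + (z*z + z)) = -3/(-4 + (z² + z)) = -3/(-4 + (z + z²)) = -3/(-4 + z + z²))
√((r(-5, -3)*3)*(E(1)/(-3)) - 111) = √((-3/(-4 - 3 + (-3)²)*3)*(1²/(-3)) - 111) = √((-3/(-4 - 3 + 9)*3)*(1*(-⅓)) - 111) = √((-3/2*3)*(-⅓) - 111) = √((-3*½*3)*(-⅓) - 111) = √(-3/2*3*(-⅓) - 111) = √(-9/2*(-⅓) - 111) = √(3/2 - 111) = √(-219/2) = I*√438/2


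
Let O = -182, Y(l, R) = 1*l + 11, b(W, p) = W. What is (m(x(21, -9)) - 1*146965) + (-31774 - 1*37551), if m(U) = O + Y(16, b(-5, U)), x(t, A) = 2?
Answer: -216445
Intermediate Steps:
Y(l, R) = 11 + l (Y(l, R) = l + 11 = 11 + l)
m(U) = -155 (m(U) = -182 + (11 + 16) = -182 + 27 = -155)
(m(x(21, -9)) - 1*146965) + (-31774 - 1*37551) = (-155 - 1*146965) + (-31774 - 1*37551) = (-155 - 146965) + (-31774 - 37551) = -147120 - 69325 = -216445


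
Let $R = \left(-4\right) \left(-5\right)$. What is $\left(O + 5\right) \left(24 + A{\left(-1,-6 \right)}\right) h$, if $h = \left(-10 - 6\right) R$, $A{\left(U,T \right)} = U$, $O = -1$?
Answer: $-29440$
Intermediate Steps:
$R = 20$
$h = -320$ ($h = \left(-10 - 6\right) 20 = \left(-16\right) 20 = -320$)
$\left(O + 5\right) \left(24 + A{\left(-1,-6 \right)}\right) h = \left(-1 + 5\right) \left(24 - 1\right) \left(-320\right) = 4 \cdot 23 \left(-320\right) = 92 \left(-320\right) = -29440$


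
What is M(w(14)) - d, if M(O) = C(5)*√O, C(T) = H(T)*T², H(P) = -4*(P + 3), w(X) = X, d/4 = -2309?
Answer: 9236 - 800*√14 ≈ 6242.7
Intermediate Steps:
d = -9236 (d = 4*(-2309) = -9236)
H(P) = -12 - 4*P (H(P) = -4*(3 + P) = -12 - 4*P)
C(T) = T²*(-12 - 4*T) (C(T) = (-12 - 4*T)*T² = T²*(-12 - 4*T))
M(O) = -800*√O (M(O) = (4*5²*(-3 - 1*5))*√O = (4*25*(-3 - 5))*√O = (4*25*(-8))*√O = -800*√O)
M(w(14)) - d = -800*√14 - 1*(-9236) = -800*√14 + 9236 = 9236 - 800*√14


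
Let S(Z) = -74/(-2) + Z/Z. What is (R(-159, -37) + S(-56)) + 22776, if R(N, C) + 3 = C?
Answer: 22774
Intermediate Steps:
S(Z) = 38 (S(Z) = -74*(-½) + 1 = 37 + 1 = 38)
R(N, C) = -3 + C
(R(-159, -37) + S(-56)) + 22776 = ((-3 - 37) + 38) + 22776 = (-40 + 38) + 22776 = -2 + 22776 = 22774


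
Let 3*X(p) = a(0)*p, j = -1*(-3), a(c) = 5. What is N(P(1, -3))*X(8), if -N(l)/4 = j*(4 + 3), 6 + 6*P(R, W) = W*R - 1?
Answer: -1120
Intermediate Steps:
j = 3
P(R, W) = -7/6 + R*W/6 (P(R, W) = -1 + (W*R - 1)/6 = -1 + (R*W - 1)/6 = -1 + (-1 + R*W)/6 = -1 + (-⅙ + R*W/6) = -7/6 + R*W/6)
N(l) = -84 (N(l) = -12*(4 + 3) = -12*7 = -4*21 = -84)
X(p) = 5*p/3 (X(p) = (5*p)/3 = 5*p/3)
N(P(1, -3))*X(8) = -140*8 = -84*40/3 = -1120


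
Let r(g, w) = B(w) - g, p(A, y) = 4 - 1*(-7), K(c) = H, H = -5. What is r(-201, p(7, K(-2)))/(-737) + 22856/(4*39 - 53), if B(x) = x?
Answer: 16823036/75911 ≈ 221.62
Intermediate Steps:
K(c) = -5
p(A, y) = 11 (p(A, y) = 4 + 7 = 11)
r(g, w) = w - g
r(-201, p(7, K(-2)))/(-737) + 22856/(4*39 - 53) = (11 - 1*(-201))/(-737) + 22856/(4*39 - 53) = (11 + 201)*(-1/737) + 22856/(156 - 53) = 212*(-1/737) + 22856/103 = -212/737 + 22856*(1/103) = -212/737 + 22856/103 = 16823036/75911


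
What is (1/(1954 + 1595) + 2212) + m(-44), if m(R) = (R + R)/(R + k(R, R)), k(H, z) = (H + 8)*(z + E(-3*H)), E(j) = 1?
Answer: 1475834093/667212 ≈ 2211.9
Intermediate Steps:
k(H, z) = (1 + z)*(8 + H) (k(H, z) = (H + 8)*(z + 1) = (8 + H)*(1 + z) = (1 + z)*(8 + H))
m(R) = 2*R/(8 + R² + 10*R) (m(R) = (R + R)/(R + (8 + R + 8*R + R*R)) = (2*R)/(R + (8 + R + 8*R + R²)) = (2*R)/(R + (8 + R² + 9*R)) = (2*R)/(8 + R² + 10*R) = 2*R/(8 + R² + 10*R))
(1/(1954 + 1595) + 2212) + m(-44) = (1/(1954 + 1595) + 2212) + 2*(-44)/(8 + (-44)² + 10*(-44)) = (1/3549 + 2212) + 2*(-44)/(8 + 1936 - 440) = (1/3549 + 2212) + 2*(-44)/1504 = 7850389/3549 + 2*(-44)*(1/1504) = 7850389/3549 - 11/188 = 1475834093/667212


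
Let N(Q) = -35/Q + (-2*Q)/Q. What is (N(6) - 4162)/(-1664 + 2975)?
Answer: -25019/7866 ≈ -3.1806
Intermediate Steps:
N(Q) = -2 - 35/Q (N(Q) = -35/Q - 2 = -2 - 35/Q)
(N(6) - 4162)/(-1664 + 2975) = ((-2 - 35/6) - 4162)/(-1664 + 2975) = ((-2 - 35*⅙) - 4162)/1311 = ((-2 - 35/6) - 4162)*(1/1311) = (-47/6 - 4162)*(1/1311) = -25019/6*1/1311 = -25019/7866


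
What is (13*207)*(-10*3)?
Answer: -80730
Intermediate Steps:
(13*207)*(-10*3) = 2691*(-30) = -80730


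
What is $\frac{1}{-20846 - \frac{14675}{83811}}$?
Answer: $- \frac{83811}{1747138781} \approx -4.797 \cdot 10^{-5}$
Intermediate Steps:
$\frac{1}{-20846 - \frac{14675}{83811}} = \frac{1}{- \frac{1747138781}{83811}} = - \frac{83811}{1747138781}$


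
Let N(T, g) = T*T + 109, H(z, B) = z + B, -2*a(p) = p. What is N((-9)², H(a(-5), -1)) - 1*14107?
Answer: -7437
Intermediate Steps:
a(p) = -p/2
H(z, B) = B + z
N(T, g) = 109 + T² (N(T, g) = T² + 109 = 109 + T²)
N((-9)², H(a(-5), -1)) - 1*14107 = (109 + ((-9)²)²) - 1*14107 = (109 + 81²) - 14107 = (109 + 6561) - 14107 = 6670 - 14107 = -7437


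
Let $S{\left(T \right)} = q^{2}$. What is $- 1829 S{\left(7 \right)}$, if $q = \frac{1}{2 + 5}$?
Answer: $- \frac{1829}{49} \approx -37.327$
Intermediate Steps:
$q = \frac{1}{7} \approx 0.14286$
$S{\left(T \right)} = \frac{1}{49}$ ($S{\left(T \right)} = \left(\frac{1}{7}\right)^{2} = \frac{1}{49}$)
$- 1829 S{\left(7 \right)} = \left(-1829\right) \frac{1}{49} = - \frac{1829}{49}$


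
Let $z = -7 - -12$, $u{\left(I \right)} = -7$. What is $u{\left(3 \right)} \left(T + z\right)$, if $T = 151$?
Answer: $-1092$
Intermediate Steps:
$z = 5$ ($z = -7 + 12 = 5$)
$u{\left(3 \right)} \left(T + z\right) = - 7 \left(151 + 5\right) = \left(-7\right) 156 = -1092$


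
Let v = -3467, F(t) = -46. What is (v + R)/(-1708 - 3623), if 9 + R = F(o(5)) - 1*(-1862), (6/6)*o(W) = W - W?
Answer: 1660/5331 ≈ 0.31139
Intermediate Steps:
o(W) = 0 (o(W) = W - W = 0)
R = 1807 (R = -9 + (-46 - 1*(-1862)) = -9 + (-46 + 1862) = -9 + 1816 = 1807)
(v + R)/(-1708 - 3623) = (-3467 + 1807)/(-1708 - 3623) = -1660/(-5331) = -1660*(-1/5331) = 1660/5331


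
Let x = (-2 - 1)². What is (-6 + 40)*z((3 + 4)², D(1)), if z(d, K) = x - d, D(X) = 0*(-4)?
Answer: -1360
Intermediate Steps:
D(X) = 0
x = 9 (x = (-3)² = 9)
z(d, K) = 9 - d
(-6 + 40)*z((3 + 4)², D(1)) = (-6 + 40)*(9 - (3 + 4)²) = 34*(9 - 1*7²) = 34*(9 - 1*49) = 34*(9 - 49) = 34*(-40) = -1360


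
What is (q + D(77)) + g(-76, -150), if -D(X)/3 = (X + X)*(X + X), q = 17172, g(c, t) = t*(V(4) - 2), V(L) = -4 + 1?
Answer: -53226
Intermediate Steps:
V(L) = -3
g(c, t) = -5*t (g(c, t) = t*(-3 - 2) = t*(-5) = -5*t)
D(X) = -12*X**2 (D(X) = -3*(X + X)*(X + X) = -3*2*X*2*X = -12*X**2)
(q + D(77)) + g(-76, -150) = (17172 - 12*77**2) - 5*(-150) = (17172 - 12*5929) + 750 = (17172 - 71148) + 750 = -53976 + 750 = -53226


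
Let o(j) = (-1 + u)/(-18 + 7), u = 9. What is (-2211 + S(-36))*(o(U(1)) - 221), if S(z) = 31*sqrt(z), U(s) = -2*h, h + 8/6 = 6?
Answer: 490239 - 453654*I/11 ≈ 4.9024e+5 - 41241.0*I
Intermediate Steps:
h = 14/3 (h = -4/3 + 6 = 14/3 ≈ 4.6667)
U(s) = -28/3 (U(s) = -2*14/3 = -28/3)
o(j) = -8/11 (o(j) = (-1 + 9)/(-18 + 7) = 8/(-11) = 8*(-1/11) = -8/11)
(-2211 + S(-36))*(o(U(1)) - 221) = (-2211 + 31*sqrt(-36))*(-8/11 - 221) = (-2211 + 31*(6*I))*(-2439/11) = (-2211 + 186*I)*(-2439/11) = 490239 - 453654*I/11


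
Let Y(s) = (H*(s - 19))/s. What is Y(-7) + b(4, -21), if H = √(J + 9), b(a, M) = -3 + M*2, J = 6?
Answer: -45 + 26*√15/7 ≈ -30.615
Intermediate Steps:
b(a, M) = -3 + 2*M
H = √15 (H = √(6 + 9) = √15 ≈ 3.8730)
Y(s) = √15*(-19 + s)/s (Y(s) = (√15*(s - 19))/s = (√15*(-19 + s))/s = √15*(-19 + s)/s)
Y(-7) + b(4, -21) = √15*(-19 - 7)/(-7) + (-3 + 2*(-21)) = √15*(-⅐)*(-26) + (-3 - 42) = 26*√15/7 - 45 = -45 + 26*√15/7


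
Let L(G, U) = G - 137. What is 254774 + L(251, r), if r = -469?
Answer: 254888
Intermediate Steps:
L(G, U) = -137 + G
254774 + L(251, r) = 254774 + (-137 + 251) = 254774 + 114 = 254888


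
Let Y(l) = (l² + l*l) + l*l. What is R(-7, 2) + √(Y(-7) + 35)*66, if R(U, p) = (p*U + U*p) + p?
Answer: -26 + 66*√182 ≈ 864.39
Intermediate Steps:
Y(l) = 3*l² (Y(l) = (l² + l²) + l² = 2*l² + l² = 3*l²)
R(U, p) = p + 2*U*p (R(U, p) = (U*p + U*p) + p = 2*U*p + p = p + 2*U*p)
R(-7, 2) + √(Y(-7) + 35)*66 = 2*(1 + 2*(-7)) + √(3*(-7)² + 35)*66 = 2*(1 - 14) + √(3*49 + 35)*66 = 2*(-13) + √(147 + 35)*66 = -26 + √182*66 = -26 + 66*√182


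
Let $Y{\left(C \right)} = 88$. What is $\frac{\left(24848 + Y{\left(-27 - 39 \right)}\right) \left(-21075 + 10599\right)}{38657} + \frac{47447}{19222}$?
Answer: $- \frac{5019519982313}{743064854} \approx -6755.2$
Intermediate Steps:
$\frac{\left(24848 + Y{\left(-27 - 39 \right)}\right) \left(-21075 + 10599\right)}{38657} + \frac{47447}{19222} = \frac{\left(24848 + 88\right) \left(-21075 + 10599\right)}{38657} + \frac{47447}{19222} = 24936 \left(-10476\right) \frac{1}{38657} + 47447 \cdot \frac{1}{19222} = \left(-261229536\right) \frac{1}{38657} + \frac{47447}{19222} = - \frac{261229536}{38657} + \frac{47447}{19222} = - \frac{5019519982313}{743064854}$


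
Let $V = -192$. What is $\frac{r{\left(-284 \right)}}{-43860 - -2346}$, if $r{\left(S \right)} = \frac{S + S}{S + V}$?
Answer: $- \frac{71}{2470083} \approx -2.8744 \cdot 10^{-5}$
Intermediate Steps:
$r{\left(S \right)} = \frac{2 S}{-192 + S}$ ($r{\left(S \right)} = \frac{S + S}{S - 192} = \frac{2 S}{-192 + S}$)
$\frac{r{\left(-284 \right)}}{-43860 - -2346} = \frac{2 \left(-284\right) \frac{1}{-192 - 284}}{-43860 - -2346} = \frac{2 \left(-284\right) \frac{1}{-476}}{-43860 + 2346} = \frac{2 \left(-284\right) \left(- \frac{1}{476}\right)}{-41514} = \frac{142}{119} \left(- \frac{1}{41514}\right) = - \frac{71}{2470083}$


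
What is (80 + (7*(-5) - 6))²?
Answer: 1521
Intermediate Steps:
(80 + (7*(-5) - 6))² = (80 + (-35 - 6))² = (80 - 41)² = 39² = 1521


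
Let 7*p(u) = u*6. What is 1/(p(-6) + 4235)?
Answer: 7/29609 ≈ 0.00023641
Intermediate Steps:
p(u) = 6*u/7 (p(u) = (u*6)/7 = (6*u)/7 = 6*u/7)
1/(p(-6) + 4235) = 1/((6/7)*(-6) + 4235) = 1/(-36/7 + 4235) = 1/(29609/7) = 7/29609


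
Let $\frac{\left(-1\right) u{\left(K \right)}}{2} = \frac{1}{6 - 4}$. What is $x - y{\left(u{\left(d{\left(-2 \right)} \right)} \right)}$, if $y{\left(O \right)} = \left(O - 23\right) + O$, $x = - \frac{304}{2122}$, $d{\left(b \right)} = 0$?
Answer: $\frac{26373}{1061} \approx 24.857$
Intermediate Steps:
$u{\left(K \right)} = -1$ ($u{\left(K \right)} = - \frac{2}{6 - 4} = - \frac{2}{2} = \left(-2\right) \frac{1}{2} = -1$)
$x = - \frac{152}{1061}$ ($x = \left(-304\right) \frac{1}{2122} = - \frac{152}{1061} \approx -0.14326$)
$y{\left(O \right)} = -23 + 2 O$ ($y{\left(O \right)} = \left(-23 + O\right) + O = -23 + 2 O$)
$x - y{\left(u{\left(d{\left(-2 \right)} \right)} \right)} = - \frac{152}{1061} - \left(-23 + 2 \left(-1\right)\right) = - \frac{152}{1061} - \left(-23 - 2\right) = - \frac{152}{1061} - -25 = - \frac{152}{1061} + 25 = \frac{26373}{1061}$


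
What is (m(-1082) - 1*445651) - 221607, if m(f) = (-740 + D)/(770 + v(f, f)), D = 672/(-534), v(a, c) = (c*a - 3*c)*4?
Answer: -139457539246636/209000925 ≈ -6.6726e+5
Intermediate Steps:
v(a, c) = -12*c + 4*a*c (v(a, c) = (a*c - 3*c)*4 = (-3*c + a*c)*4 = -12*c + 4*a*c)
D = -112/89 (D = 672*(-1/534) = -112/89 ≈ -1.2584)
m(f) = -65972/(89*(770 + 4*f*(-3 + f))) (m(f) = (-740 - 112/89)/(770 + 4*f*(-3 + f)) = -65972/(89*(770 + 4*f*(-3 + f))))
(m(-1082) - 1*445651) - 221607 = (-32986/(34265 + 178*(-1082)*(-3 - 1082)) - 1*445651) - 221607 = (-32986/(34265 + 178*(-1082)*(-1085)) - 445651) - 221607 = (-32986/(34265 + 208966660) - 445651) - 221607 = (-32986/209000925 - 445651) - 221607 = -93141471260161/209000925 - 221607 = -139457539246636/209000925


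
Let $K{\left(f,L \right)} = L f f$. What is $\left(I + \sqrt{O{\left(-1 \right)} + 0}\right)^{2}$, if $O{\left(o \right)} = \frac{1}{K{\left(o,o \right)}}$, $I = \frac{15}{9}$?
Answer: $\frac{16}{9} + \frac{10 i}{3} \approx 1.7778 + 3.3333 i$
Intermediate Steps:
$K{\left(f,L \right)} = L f^{2}$
$I = \frac{5}{3}$ ($I = 15 \cdot \frac{1}{9} = \frac{5}{3} \approx 1.6667$)
$O{\left(o \right)} = \frac{1}{o^{3}}$ ($O{\left(o \right)} = \frac{1}{o o^{2}} = \frac{1}{o^{3}}$)
$\left(I + \sqrt{O{\left(-1 \right)} + 0}\right)^{2} = \left(\frac{5}{3} + \sqrt{\frac{1}{-1} + 0}\right)^{2} = \left(\frac{5}{3} + \sqrt{-1 + 0}\right)^{2} = \left(\frac{5}{3} + \sqrt{-1}\right)^{2} = \left(\frac{5}{3} + i\right)^{2}$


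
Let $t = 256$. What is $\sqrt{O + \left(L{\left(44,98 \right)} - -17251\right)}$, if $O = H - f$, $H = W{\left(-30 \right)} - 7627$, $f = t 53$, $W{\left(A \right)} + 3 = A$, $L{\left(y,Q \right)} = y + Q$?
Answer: $i \sqrt{3835} \approx 61.927 i$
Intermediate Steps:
$L{\left(y,Q \right)} = Q + y$
$W{\left(A \right)} = -3 + A$
$f = 13568$ ($f = 256 \cdot 53 = 13568$)
$H = -7660$ ($H = \left(-3 - 30\right) - 7627 = -33 - 7627 = -7660$)
$O = -21228$ ($O = -7660 - 13568 = -21228$)
$\sqrt{O + \left(L{\left(44,98 \right)} - -17251\right)} = \sqrt{-21228 + \left(\left(98 + 44\right) - -17251\right)} = \sqrt{-21228 + \left(142 + 17251\right)} = \sqrt{-21228 + 17393} = \sqrt{-3835} = i \sqrt{3835}$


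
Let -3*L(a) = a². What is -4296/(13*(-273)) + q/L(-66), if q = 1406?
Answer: 207983/858858 ≈ 0.24216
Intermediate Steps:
L(a) = -a²/3
-4296/(13*(-273)) + q/L(-66) = -4296/(13*(-273)) + 1406/((-⅓*(-66)²)) = -4296/(-3549) + 1406/((-⅓*4356)) = -4296*(-1/3549) + 1406/(-1452) = 1432/1183 + 1406*(-1/1452) = 1432/1183 - 703/726 = 207983/858858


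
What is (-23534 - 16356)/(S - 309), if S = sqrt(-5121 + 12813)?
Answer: 4108670/29263 + 79780*sqrt(1923)/87789 ≈ 180.26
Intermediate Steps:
S = 2*sqrt(1923) (S = sqrt(7692) = 2*sqrt(1923) ≈ 87.704)
(-23534 - 16356)/(S - 309) = (-23534 - 16356)/(2*sqrt(1923) - 309) = -39890/(-309 + 2*sqrt(1923))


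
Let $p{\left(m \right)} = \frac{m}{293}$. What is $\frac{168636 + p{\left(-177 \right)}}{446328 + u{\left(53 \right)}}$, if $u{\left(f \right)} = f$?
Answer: $\frac{49410171}{130789633} \approx 0.37778$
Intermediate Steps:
$p{\left(m \right)} = \frac{m}{293}$ ($p{\left(m \right)} = m \frac{1}{293} = \frac{m}{293}$)
$\frac{168636 + p{\left(-177 \right)}}{446328 + u{\left(53 \right)}} = \frac{168636 + \frac{1}{293} \left(-177\right)}{446328 + 53} = \frac{168636 - \frac{177}{293}}{446381} = \frac{49410171}{293} \cdot \frac{1}{446381} = \frac{49410171}{130789633}$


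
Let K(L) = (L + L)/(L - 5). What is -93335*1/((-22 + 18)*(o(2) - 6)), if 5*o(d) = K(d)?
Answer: -1400025/376 ≈ -3723.5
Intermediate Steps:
K(L) = 2*L/(-5 + L) (K(L) = (2*L)/(-5 + L) = 2*L/(-5 + L))
o(d) = 2*d/(5*(-5 + d)) (o(d) = (2*d/(-5 + d))/5 = 2*d/(5*(-5 + d)))
-93335*1/((-22 + 18)*(o(2) - 6)) = -93335*1/((-22 + 18)*((⅖)*2/(-5 + 2) - 6)) = -93335*(-1/(4*((⅖)*2/(-3) - 6))) = -93335*(-1/(4*((⅖)*2*(-⅓) - 6))) = -93335*(-1/(4*(-4/15 - 6))) = -93335/((-4*(-94/15))) = -93335/376/15 = -93335*15/376 = -1400025/376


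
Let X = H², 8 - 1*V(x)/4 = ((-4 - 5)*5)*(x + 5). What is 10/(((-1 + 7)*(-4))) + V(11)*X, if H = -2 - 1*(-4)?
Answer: 139771/12 ≈ 11648.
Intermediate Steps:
H = 2 (H = -2 + 4 = 2)
V(x) = 932 + 180*x (V(x) = 32 - 4*(-4 - 5)*5*(x + 5) = 32 - 4*(-9*5)*(5 + x) = 32 - (-180)*(5 + x) = 32 - 4*(-225 - 45*x) = 32 + (900 + 180*x) = 932 + 180*x)
X = 4 (X = 2² = 4)
10/(((-1 + 7)*(-4))) + V(11)*X = 10/(((-1 + 7)*(-4))) + (932 + 180*11)*4 = 10/((6*(-4))) + (932 + 1980)*4 = 10/(-24) + 2912*4 = 10*(-1/24) + 11648 = -5/12 + 11648 = 139771/12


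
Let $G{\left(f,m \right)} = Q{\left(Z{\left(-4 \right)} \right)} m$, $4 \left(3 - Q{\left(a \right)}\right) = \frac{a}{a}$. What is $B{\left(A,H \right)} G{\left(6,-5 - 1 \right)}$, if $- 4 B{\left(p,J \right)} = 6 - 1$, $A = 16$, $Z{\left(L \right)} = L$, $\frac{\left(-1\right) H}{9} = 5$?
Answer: $\frac{165}{8} \approx 20.625$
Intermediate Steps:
$H = -45$ ($H = \left(-9\right) 5 = -45$)
$Q{\left(a \right)} = \frac{11}{4}$ ($Q{\left(a \right)} = 3 - \frac{a \frac{1}{a}}{4} = 3 - \frac{1}{4} = \frac{11}{4}$)
$B{\left(p,J \right)} = - \frac{5}{4}$ ($B{\left(p,J \right)} = - \frac{6 - 1}{4} = \left(- \frac{1}{4}\right) 5 = - \frac{5}{4}$)
$G{\left(f,m \right)} = \frac{11 m}{4}$
$B{\left(A,H \right)} G{\left(6,-5 - 1 \right)} = - \frac{5 \frac{11 \left(-5 - 1\right)}{4}}{4} = - \frac{5 \cdot \frac{11}{4} \left(-6\right)}{4} = \left(- \frac{5}{4}\right) \left(- \frac{33}{2}\right) = \frac{165}{8}$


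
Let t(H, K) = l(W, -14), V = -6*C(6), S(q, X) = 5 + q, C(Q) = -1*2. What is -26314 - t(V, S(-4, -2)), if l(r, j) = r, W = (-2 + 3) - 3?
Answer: -26312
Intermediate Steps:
C(Q) = -2
W = -2 (W = 1 - 3 = -2)
V = 12 (V = -6*(-2) = 12)
t(H, K) = -2
-26314 - t(V, S(-4, -2)) = -26314 - 1*(-2) = -26314 + 2 = -26312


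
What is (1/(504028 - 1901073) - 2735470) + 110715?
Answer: -3666900848976/1397045 ≈ -2.6248e+6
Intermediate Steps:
(1/(504028 - 1901073) - 2735470) + 110715 = (1/(-1397045) - 2735470) + 110715 = (-1/1397045 - 2735470) + 110715 = -3821574686151/1397045 + 110715 = -3666900848976/1397045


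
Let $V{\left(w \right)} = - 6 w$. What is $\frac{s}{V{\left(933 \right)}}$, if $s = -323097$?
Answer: $\frac{107699}{1866} \approx 57.716$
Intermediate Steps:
$\frac{s}{V{\left(933 \right)}} = - \frac{323097}{\left(-6\right) 933} = - \frac{323097}{-5598} = \left(-323097\right) \left(- \frac{1}{5598}\right) = \frac{107699}{1866}$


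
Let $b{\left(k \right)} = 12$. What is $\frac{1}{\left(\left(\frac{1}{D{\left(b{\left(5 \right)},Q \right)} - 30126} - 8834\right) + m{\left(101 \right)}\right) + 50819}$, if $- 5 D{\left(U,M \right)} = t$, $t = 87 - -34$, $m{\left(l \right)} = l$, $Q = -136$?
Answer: $\frac{150751}{6344506581} \approx 2.3761 \cdot 10^{-5}$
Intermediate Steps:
$t = 121$ ($t = 87 + 34 = 121$)
$D{\left(U,M \right)} = - \frac{121}{5}$ ($D{\left(U,M \right)} = \left(- \frac{1}{5}\right) 121 = - \frac{121}{5}$)
$\frac{1}{\left(\left(\frac{1}{D{\left(b{\left(5 \right)},Q \right)} - 30126} - 8834\right) + m{\left(101 \right)}\right) + 50819} = \frac{1}{\left(\left(\frac{1}{- \frac{121}{5} - 30126} - 8834\right) + 101\right) + 50819} = \frac{1}{\left(\left(\frac{1}{- \frac{150751}{5}} - 8834\right) + 101\right) + 50819} = \frac{1}{\left(\left(- \frac{5}{150751} - 8834\right) + 101\right) + 50819} = \frac{1}{\left(- \frac{1331734339}{150751} + 101\right) + 50819} = \frac{1}{- \frac{1316508488}{150751} + 50819} = \frac{1}{\frac{6344506581}{150751}} = \frac{150751}{6344506581}$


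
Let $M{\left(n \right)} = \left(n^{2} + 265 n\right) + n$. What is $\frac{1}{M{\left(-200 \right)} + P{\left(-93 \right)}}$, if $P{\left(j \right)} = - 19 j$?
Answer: $- \frac{1}{11433} \approx -8.7466 \cdot 10^{-5}$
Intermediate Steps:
$M{\left(n \right)} = n^{2} + 266 n$
$\frac{1}{M{\left(-200 \right)} + P{\left(-93 \right)}} = \frac{1}{- 200 \left(266 - 200\right) - -1767} = \frac{1}{\left(-200\right) 66 + 1767} = \frac{1}{-13200 + 1767} = \frac{1}{-11433} = - \frac{1}{11433}$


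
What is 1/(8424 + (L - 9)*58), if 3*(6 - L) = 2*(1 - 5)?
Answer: 3/25214 ≈ 0.00011898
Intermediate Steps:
L = 26/3 (L = 6 - 2*(1 - 5)/3 = 6 - 2*(-4)/3 = 6 - 1/3*(-8) = 6 + 8/3 = 26/3 ≈ 8.6667)
1/(8424 + (L - 9)*58) = 1/(8424 + (26/3 - 9)*58) = 1/(8424 - 1/3*58) = 1/(8424 - 58/3) = 1/(25214/3) = 3/25214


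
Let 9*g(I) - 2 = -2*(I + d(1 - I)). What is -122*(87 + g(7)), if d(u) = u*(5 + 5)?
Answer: -12078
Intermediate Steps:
d(u) = 10*u (d(u) = u*10 = 10*u)
g(I) = -2 + 2*I (g(I) = 2/9 + (-2*(I + 10*(1 - I)))/9 = 2/9 + (-2*(I + (10 - 10*I)))/9 = 2/9 + (-2*(10 - 9*I))/9 = 2/9 + (-20 + 18*I)/9 = 2/9 + (-20/9 + 2*I) = -2 + 2*I)
-122*(87 + g(7)) = -122*(87 + (-2 + 2*7)) = -122*(87 + (-2 + 14)) = -122*(87 + 12) = -122*99 = -12078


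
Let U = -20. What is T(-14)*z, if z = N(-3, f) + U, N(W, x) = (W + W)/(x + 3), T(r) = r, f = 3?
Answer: 294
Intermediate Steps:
N(W, x) = 2*W/(3 + x) (N(W, x) = (2*W)/(3 + x) = 2*W/(3 + x))
z = -21 (z = 2*(-3)/(3 + 3) - 20 = 2*(-3)/6 - 20 = 2*(-3)*(⅙) - 20 = -1 - 20 = -21)
T(-14)*z = -14*(-21) = 294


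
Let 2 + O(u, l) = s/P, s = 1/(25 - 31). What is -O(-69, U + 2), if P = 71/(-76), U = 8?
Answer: 388/213 ≈ 1.8216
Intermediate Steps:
P = -71/76 (P = 71*(-1/76) = -71/76 ≈ -0.93421)
s = -⅙ (s = 1/(-6) = -⅙ ≈ -0.16667)
O(u, l) = -388/213 (O(u, l) = -2 - 1/(6*(-71/76)) = -2 - ⅙*(-76/71) = -2 + 38/213 = -388/213)
-O(-69, U + 2) = -1*(-388/213) = 388/213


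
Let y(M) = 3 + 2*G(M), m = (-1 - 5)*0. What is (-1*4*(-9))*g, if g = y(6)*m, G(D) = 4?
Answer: 0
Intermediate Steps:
m = 0 (m = -6*0 = 0)
y(M) = 11 (y(M) = 3 + 2*4 = 3 + 8 = 11)
g = 0 (g = 11*0 = 0)
(-1*4*(-9))*g = (-1*4*(-9))*0 = -4*(-9)*0 = 36*0 = 0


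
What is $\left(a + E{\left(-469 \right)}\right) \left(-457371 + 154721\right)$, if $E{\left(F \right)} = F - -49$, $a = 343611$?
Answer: $-103866756150$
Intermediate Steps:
$E{\left(F \right)} = 49 + F$ ($E{\left(F \right)} = F + 49 = 49 + F$)
$\left(a + E{\left(-469 \right)}\right) \left(-457371 + 154721\right) = \left(343611 + \left(49 - 469\right)\right) \left(-457371 + 154721\right) = \left(343611 - 420\right) \left(-302650\right) = 343191 \left(-302650\right) = -103866756150$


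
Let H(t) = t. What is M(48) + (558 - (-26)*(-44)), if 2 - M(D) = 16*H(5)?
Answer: -664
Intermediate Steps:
M(D) = -78 (M(D) = 2 - 16*5 = 2 - 1*80 = 2 - 80 = -78)
M(48) + (558 - (-26)*(-44)) = -78 + (558 - (-26)*(-44)) = -78 + (558 - 1*1144) = -78 + (558 - 1144) = -78 - 586 = -664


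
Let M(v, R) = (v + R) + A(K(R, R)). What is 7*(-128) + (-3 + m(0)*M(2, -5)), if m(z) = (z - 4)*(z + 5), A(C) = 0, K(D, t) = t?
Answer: -839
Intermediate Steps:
m(z) = (-4 + z)*(5 + z)
M(v, R) = R + v (M(v, R) = (v + R) + 0 = (R + v) + 0 = R + v)
7*(-128) + (-3 + m(0)*M(2, -5)) = 7*(-128) + (-3 + (-20 + 0 + 0**2)*(-5 + 2)) = -896 + (-3 + (-20 + 0 + 0)*(-3)) = -896 + (-3 - 20*(-3)) = -896 + (-3 + 60) = -896 + 57 = -839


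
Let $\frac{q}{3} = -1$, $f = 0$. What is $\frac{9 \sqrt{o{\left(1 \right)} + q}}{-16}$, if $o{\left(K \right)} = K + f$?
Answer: $- \frac{9 i \sqrt{2}}{16} \approx - 0.7955 i$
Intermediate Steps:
$q = -3$ ($q = 3 \left(-1\right) = -3$)
$o{\left(K \right)} = K$ ($o{\left(K \right)} = K + 0 = K$)
$\frac{9 \sqrt{o{\left(1 \right)} + q}}{-16} = \frac{9 \sqrt{1 - 3}}{-16} = 9 \sqrt{-2} \left(- \frac{1}{16}\right) = 9 i \sqrt{2} \left(- \frac{1}{16}\right) = - \frac{9 i \sqrt{2}}{16}$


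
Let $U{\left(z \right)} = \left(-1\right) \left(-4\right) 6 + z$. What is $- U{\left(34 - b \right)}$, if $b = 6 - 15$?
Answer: $-67$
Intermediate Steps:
$b = -9$
$U{\left(z \right)} = 24 + z$ ($U{\left(z \right)} = 4 \cdot 6 + z = 24 + z$)
$- U{\left(34 - b \right)} = - (24 + \left(34 - -9\right)) = - (24 + \left(34 + 9\right)) = - (24 + 43) = \left(-1\right) 67 = -67$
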